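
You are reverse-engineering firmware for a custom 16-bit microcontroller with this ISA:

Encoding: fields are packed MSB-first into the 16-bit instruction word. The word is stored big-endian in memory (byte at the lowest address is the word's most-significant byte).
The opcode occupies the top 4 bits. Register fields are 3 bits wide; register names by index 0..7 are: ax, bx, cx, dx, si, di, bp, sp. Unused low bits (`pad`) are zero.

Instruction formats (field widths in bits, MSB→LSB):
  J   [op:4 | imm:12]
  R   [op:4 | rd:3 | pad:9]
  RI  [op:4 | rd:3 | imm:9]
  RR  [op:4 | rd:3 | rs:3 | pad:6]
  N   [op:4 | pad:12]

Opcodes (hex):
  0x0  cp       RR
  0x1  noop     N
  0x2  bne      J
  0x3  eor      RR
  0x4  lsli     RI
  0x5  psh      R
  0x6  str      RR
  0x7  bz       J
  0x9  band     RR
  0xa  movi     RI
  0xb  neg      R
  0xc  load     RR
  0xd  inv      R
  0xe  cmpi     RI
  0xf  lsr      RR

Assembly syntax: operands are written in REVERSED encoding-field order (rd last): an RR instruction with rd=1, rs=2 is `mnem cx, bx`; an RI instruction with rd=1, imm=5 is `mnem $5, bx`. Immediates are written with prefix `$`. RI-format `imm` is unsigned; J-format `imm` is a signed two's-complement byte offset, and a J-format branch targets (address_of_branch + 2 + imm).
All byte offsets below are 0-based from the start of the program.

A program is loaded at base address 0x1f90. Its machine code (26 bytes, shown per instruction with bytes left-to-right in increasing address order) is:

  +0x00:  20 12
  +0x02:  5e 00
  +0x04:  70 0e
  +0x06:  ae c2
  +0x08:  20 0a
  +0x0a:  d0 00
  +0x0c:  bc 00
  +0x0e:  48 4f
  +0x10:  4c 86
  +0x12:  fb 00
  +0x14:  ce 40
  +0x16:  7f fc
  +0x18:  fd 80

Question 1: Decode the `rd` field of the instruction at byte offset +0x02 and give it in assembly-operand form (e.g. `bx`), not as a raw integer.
sp

[02] 5e 00 → 0x5e00
  opcode bits[15:12]=0x5: psh/R
  rd: (w>>9)&0x7=0x7 → sp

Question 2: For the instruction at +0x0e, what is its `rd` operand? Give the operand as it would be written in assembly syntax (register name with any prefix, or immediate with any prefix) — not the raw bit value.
si

+0x0e: 48 4f ⇒ word 0x484f (big)
  opcode bits[15:12]=0x4: lsli/RI
  rd@[11:9]=0x4 ⇒ si
  imm@[8:0]=0x4f ⇒ $79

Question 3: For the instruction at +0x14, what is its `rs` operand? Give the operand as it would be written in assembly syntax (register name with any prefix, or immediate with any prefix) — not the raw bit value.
[14] ce 40 → 0xce40
  top 4b → 0xc → load [RR]
  rd: (w>>9)&0x7=0x7 → sp
  rs: (w>>6)&0x7=0x1 → bx

bx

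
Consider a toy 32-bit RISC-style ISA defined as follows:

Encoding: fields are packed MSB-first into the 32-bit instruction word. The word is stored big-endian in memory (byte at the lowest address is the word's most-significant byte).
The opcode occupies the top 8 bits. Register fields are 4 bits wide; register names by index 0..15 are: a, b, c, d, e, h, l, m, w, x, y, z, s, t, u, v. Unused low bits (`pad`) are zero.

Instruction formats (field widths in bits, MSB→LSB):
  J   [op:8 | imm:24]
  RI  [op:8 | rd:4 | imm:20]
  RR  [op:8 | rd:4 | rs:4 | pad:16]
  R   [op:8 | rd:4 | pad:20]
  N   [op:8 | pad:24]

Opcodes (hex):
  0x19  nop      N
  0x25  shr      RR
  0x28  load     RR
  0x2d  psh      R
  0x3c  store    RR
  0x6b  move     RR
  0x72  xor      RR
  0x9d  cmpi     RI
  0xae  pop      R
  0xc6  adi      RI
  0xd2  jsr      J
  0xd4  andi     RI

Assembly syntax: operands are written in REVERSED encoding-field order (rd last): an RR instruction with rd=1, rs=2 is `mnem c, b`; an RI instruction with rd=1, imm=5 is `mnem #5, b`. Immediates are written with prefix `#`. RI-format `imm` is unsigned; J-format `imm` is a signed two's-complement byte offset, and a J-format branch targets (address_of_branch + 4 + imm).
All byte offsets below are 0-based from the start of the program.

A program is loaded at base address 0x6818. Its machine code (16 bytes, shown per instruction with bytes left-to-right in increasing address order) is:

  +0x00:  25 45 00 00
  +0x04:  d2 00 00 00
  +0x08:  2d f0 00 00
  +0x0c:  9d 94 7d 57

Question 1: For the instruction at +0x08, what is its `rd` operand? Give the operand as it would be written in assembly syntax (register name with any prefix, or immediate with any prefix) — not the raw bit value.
v

[08] 2d f0 00 00 → 0x2df00000
  opcode bits[31:24]=0x2d: psh/R
  rd: (w>>20)&0xf=0xf → v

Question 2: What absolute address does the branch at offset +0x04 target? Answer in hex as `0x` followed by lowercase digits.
0x6820

@+04  big-endian(d2 00 00 00) = 0xd2000000
  opcode bits[31:24]=0xd2: jsr/J
  [23:0] imm=0 = #0
  target = base 0x6818 + off 0x04 + 4 + imm 0 = 0x6820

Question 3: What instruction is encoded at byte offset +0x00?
@+00  big-endian(25 45 00 00) = 0x25450000
  opcode bits[31:24]=0x25: shr/RR
  [23:20] rd=4 = e
  [19:16] rs=5 = h

shr h, e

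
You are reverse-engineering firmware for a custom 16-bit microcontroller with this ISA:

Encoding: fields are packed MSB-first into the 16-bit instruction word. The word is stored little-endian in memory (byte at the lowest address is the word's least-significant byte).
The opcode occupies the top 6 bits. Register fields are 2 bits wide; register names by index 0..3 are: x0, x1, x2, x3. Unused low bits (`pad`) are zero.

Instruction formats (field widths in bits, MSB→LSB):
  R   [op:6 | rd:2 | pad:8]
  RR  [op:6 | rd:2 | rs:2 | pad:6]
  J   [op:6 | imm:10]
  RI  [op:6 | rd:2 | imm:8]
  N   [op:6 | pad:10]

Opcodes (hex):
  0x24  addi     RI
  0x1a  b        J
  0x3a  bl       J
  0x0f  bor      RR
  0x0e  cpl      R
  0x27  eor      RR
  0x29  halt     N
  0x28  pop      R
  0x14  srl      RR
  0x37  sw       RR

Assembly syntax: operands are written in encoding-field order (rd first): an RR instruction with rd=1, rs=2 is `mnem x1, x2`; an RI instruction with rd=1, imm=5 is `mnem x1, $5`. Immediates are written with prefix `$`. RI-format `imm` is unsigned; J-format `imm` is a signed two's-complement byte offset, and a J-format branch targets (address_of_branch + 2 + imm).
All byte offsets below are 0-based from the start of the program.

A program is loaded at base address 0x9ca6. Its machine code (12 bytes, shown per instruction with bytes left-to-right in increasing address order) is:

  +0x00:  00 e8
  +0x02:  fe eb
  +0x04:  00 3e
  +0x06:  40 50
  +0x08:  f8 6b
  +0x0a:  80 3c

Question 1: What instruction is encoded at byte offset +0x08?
[08] f8 6b → 0x6bf8
  top 6b → 0x1a → b [J]
  [9:0] imm=1016 (s10→-8) = $-8

b $-8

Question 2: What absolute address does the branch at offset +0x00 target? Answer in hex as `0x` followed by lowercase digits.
[00] 00 e8 → 0xe800
  top 6b → 0x3a → bl [J]
  imm: (w>>0)&0x3ff=0x0 → $0
  target = base 0x9ca6 + off 0x00 + 2 + imm 0 = 0x9ca8

0x9ca8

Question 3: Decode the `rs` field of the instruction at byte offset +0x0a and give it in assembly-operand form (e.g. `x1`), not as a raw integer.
x2

+0x0a: 80 3c ⇒ word 0x3c80 (little)
  top 6b → 0xf → bor [RR]
  rd@[9:8]=0x0 ⇒ x0
  rs@[7:6]=0x2 ⇒ x2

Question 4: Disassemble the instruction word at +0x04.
bor x2, x0

@+04  little-endian(00 3e) = 0x3e00
  op=0x3e00>>10=0xf ⇒ bor (RR)
  rd@[9:8]=0x2 ⇒ x2
  rs@[7:6]=0x0 ⇒ x0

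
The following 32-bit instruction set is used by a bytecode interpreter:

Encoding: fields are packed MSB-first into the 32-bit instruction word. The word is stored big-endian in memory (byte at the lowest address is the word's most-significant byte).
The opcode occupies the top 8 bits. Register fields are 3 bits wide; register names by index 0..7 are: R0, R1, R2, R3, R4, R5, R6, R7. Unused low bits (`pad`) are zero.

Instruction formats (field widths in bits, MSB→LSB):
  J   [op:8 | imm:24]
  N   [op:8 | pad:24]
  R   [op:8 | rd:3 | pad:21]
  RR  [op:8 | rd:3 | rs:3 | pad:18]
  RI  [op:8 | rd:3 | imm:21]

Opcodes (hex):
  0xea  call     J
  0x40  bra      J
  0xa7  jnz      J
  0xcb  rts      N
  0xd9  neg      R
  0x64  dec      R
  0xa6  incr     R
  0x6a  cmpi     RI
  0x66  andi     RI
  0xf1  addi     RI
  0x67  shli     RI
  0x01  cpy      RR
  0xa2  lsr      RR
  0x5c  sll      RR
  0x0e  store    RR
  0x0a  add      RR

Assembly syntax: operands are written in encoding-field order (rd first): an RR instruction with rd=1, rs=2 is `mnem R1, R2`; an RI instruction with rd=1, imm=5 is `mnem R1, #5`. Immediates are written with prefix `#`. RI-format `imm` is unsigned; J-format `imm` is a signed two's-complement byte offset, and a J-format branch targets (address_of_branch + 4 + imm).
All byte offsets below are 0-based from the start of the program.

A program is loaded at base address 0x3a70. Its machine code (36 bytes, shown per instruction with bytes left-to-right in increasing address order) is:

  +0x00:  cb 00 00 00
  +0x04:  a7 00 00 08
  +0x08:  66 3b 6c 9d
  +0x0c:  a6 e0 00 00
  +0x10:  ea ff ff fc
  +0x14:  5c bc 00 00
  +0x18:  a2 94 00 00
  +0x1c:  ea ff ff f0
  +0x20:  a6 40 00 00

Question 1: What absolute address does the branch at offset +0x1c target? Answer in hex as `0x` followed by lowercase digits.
0x3a80

@+1c  big-endian(ea ff ff f0) = 0xeafffff0
  op=0xeafffff0>>24=0xea ⇒ call (J)
  imm@[23:0]=0xfffff0 (s24→-16) ⇒ #-16
  target = base 0x3a70 + off 0x1c + 4 + imm -16 = 0x3a80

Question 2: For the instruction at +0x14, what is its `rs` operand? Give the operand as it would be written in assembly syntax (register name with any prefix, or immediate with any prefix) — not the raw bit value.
[14] 5c bc 00 00 → 0x5cbc0000
  top 8b → 0x5c → sll [RR]
  rd@[23:21]=0x5 ⇒ R5
  rs@[20:18]=0x7 ⇒ R7

R7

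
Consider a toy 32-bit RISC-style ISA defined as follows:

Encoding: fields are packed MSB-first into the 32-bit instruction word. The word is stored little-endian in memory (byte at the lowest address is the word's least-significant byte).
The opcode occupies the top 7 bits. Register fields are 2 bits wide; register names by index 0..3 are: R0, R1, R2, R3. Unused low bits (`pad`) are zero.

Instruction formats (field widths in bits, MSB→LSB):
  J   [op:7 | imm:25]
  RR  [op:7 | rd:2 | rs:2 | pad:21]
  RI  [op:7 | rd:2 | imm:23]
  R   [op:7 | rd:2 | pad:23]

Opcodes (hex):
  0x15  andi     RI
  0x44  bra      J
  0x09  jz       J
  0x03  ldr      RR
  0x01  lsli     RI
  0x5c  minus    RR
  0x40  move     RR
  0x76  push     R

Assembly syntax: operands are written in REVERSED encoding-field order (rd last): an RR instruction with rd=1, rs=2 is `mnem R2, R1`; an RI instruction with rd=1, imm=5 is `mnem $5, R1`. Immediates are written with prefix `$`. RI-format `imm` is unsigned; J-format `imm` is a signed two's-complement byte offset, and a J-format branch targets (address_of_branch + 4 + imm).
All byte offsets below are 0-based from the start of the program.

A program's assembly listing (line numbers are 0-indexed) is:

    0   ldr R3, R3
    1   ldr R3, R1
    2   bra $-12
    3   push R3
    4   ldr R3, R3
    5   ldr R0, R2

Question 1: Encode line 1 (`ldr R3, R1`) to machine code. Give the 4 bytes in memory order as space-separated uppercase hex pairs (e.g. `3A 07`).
1. ldr fields op=0x3:7|rd=1:2|rs=3:2|pad=0:21 → word 06e00000h → 00 00 e0 06

00 00 E0 06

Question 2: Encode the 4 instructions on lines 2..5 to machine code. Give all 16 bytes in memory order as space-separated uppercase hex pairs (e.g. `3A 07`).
L2: bra op=0x44:7|imm=-12:25 ⇒ 0x89fffff4 ⇒ little f4 ff ff 89
L3: push op=0x76:7|rd=3:2|pad=0:23 ⇒ 0xed800000 ⇒ little 00 00 80 ed
L4: ldr op=0x3:7|rd=3:2|rs=3:2|pad=0:21 ⇒ 0x07e00000 ⇒ little 00 00 e0 07
L5: ldr op=0x3:7|rd=2:2|rs=0:2|pad=0:21 ⇒ 0x07000000 ⇒ little 00 00 00 07

F4 FF FF 89 00 00 80 ED 00 00 E0 07 00 00 00 07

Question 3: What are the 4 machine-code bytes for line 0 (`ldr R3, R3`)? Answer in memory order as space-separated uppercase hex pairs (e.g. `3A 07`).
00 00 E0 07

0. ldr fields op=0x3:7|rd=3:2|rs=3:2|pad=0:21 → word 07e00000h → 00 00 e0 07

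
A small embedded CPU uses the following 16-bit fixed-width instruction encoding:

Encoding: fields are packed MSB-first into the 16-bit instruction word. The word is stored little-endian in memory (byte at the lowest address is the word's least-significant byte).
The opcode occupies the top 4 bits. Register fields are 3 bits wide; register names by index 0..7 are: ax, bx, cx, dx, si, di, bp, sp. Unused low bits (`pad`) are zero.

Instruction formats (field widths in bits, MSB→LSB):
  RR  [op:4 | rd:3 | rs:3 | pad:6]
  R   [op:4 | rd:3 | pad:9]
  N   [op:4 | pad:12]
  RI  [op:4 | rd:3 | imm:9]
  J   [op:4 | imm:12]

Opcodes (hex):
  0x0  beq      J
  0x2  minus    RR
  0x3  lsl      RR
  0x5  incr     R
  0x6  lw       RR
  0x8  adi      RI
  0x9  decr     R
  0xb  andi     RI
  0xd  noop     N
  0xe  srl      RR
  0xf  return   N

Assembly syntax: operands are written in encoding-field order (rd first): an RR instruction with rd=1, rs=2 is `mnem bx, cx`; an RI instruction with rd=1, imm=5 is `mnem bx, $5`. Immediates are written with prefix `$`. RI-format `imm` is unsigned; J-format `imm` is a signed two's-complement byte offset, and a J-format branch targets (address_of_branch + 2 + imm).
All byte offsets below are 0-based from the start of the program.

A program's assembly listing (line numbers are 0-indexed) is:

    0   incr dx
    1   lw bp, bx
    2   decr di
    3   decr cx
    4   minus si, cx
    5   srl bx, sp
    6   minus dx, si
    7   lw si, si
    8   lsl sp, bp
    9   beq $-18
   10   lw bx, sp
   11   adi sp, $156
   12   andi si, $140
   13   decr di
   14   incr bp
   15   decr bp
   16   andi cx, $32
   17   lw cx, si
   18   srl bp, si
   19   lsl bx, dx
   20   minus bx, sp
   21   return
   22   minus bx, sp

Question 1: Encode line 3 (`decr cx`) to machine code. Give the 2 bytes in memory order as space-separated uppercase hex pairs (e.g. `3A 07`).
00 94

L3: decr op=0x9:4|rd=2:3|pad=0:9 ⇒ 0x9400 ⇒ little 00 94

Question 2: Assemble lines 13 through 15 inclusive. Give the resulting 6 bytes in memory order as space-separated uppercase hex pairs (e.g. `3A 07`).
00 9A 00 5C 00 9C

L13: decr op=0x9:4|rd=5:3|pad=0:9 ⇒ 0x9a00 ⇒ little 00 9a
L14: incr op=0x5:4|rd=6:3|pad=0:9 ⇒ 0x5c00 ⇒ little 00 5c
L15: decr op=0x9:4|rd=6:3|pad=0:9 ⇒ 0x9c00 ⇒ little 00 9c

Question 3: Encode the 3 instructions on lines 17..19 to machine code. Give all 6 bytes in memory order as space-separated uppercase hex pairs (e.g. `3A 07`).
00 65 00 ED C0 32

17. lw fields op=0x6:4|rd=2:3|rs=4:3|pad=0:6 → word 6500h → 00 65
18. srl fields op=0xe:4|rd=6:3|rs=4:3|pad=0:6 → word ed00h → 00 ed
19. lsl fields op=0x3:4|rd=1:3|rs=3:3|pad=0:6 → word 32c0h → c0 32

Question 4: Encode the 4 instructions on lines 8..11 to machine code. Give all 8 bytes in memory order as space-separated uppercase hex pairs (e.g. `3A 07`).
80 3F EE 0F C0 63 9C 8E

8. lsl fields op=0x3:4|rd=7:3|rs=6:3|pad=0:6 → word 3f80h → 80 3f
9. beq fields op=0x0:4|imm=-18:12 → word 0feeh → ee 0f
10. lw fields op=0x6:4|rd=1:3|rs=7:3|pad=0:6 → word 63c0h → c0 63
11. adi fields op=0x8:4|rd=7:3|imm=156:9 → word 8e9ch → 9c 8e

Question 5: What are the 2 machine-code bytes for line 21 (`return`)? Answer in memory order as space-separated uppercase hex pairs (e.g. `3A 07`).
00 F0

L21: return op=0xf:4|pad=0:12 ⇒ 0xf000 ⇒ little 00 f0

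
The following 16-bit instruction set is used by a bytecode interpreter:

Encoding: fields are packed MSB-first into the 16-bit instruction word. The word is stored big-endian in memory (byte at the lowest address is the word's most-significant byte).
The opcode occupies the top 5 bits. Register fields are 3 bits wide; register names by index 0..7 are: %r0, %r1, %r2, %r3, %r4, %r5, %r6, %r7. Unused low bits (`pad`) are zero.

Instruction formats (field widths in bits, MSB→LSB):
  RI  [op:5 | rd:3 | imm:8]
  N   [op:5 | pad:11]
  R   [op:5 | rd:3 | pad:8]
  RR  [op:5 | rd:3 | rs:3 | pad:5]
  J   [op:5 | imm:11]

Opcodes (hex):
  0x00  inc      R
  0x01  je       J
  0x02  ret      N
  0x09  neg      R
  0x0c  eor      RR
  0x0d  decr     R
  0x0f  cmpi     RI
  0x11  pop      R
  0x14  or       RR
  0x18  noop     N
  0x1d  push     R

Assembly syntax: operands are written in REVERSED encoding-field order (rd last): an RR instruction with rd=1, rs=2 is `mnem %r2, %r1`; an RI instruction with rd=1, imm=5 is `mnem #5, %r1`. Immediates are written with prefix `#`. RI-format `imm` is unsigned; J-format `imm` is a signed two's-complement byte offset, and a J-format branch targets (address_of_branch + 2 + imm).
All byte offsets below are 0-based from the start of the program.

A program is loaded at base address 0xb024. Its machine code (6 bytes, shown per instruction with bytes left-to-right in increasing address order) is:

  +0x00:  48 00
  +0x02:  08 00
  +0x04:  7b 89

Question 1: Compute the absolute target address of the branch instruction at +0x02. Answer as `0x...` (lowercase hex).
@+02  big-endian(08 00) = 0x0800
  opcode bits[15:11]=0x1: je/J
  [10:0] imm=0 = #0
  target = base 0xb024 + off 0x02 + 2 + imm 0 = 0xb028

0xb028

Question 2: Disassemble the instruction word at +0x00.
neg %r0

+0x00: 48 00 ⇒ word 0x4800 (big)
  op=0x4800>>11=0x9 ⇒ neg (R)
  [10:8] rd=0 = %r0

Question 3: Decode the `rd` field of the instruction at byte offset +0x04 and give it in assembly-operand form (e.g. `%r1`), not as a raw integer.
[04] 7b 89 → 0x7b89
  op=0x7b89>>11=0xf ⇒ cmpi (RI)
  rd: (w>>8)&0x7=0x3 → %r3
  imm: (w>>0)&0xff=0x89 → #137

%r3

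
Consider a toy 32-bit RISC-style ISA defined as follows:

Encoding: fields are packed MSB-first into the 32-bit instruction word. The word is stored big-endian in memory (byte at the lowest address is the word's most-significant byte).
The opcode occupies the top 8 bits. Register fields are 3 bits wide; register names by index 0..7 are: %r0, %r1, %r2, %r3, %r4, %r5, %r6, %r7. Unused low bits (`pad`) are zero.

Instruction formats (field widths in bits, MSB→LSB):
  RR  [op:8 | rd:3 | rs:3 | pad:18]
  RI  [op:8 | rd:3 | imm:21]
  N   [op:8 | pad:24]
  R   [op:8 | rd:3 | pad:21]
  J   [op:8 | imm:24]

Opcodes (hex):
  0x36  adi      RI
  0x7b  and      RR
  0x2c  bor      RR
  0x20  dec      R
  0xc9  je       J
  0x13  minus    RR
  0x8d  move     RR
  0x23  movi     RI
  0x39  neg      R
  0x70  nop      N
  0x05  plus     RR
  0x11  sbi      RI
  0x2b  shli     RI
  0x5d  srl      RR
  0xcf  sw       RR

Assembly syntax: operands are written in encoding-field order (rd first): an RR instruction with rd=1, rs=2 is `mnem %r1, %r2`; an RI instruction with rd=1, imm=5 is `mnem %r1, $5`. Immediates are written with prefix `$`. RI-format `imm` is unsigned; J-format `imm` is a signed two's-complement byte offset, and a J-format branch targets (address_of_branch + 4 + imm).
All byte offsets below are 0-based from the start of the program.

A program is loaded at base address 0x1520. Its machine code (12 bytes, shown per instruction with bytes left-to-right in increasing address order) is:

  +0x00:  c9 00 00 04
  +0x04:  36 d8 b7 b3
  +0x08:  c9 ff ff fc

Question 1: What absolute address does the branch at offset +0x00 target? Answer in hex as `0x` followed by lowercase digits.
0x1528

off 0x00: read c9 00 00 04 as big → 0xc9000004
  top 8b → 0xc9 → je [J]
  imm@[23:0]=0x4 ⇒ $4
  target = base 0x1520 + off 0x00 + 4 + imm 4 = 0x1528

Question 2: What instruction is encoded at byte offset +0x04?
[04] 36 d8 b7 b3 → 0x36d8b7b3
  opcode bits[31:24]=0x36: adi/RI
  [23:21] rd=6 = %r6
  [20:0] imm=1619891 = $1619891

adi %r6, $1619891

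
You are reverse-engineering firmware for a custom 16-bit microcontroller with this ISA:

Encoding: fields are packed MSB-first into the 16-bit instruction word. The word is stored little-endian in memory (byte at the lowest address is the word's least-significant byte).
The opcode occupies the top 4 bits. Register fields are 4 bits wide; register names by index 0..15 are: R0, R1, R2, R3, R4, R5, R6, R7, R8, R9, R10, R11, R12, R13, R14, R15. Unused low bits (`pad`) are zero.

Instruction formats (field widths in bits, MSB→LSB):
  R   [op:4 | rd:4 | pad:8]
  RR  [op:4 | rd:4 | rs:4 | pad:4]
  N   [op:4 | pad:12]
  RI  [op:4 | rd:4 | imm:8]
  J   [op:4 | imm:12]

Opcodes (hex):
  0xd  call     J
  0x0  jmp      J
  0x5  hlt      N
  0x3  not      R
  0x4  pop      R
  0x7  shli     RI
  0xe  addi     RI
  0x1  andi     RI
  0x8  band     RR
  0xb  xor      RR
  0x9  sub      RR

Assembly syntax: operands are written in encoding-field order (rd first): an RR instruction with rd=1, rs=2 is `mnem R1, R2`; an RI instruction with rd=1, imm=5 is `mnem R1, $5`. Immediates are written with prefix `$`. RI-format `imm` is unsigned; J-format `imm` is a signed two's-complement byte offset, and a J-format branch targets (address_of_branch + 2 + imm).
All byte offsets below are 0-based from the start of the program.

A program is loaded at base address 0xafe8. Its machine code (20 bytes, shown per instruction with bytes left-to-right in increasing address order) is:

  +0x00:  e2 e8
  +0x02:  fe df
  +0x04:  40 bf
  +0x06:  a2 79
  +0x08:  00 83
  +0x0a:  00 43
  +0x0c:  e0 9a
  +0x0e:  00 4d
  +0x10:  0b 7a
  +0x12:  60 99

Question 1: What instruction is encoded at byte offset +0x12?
sub R9, R6

[12] 60 99 → 0x9960
  opcode bits[15:12]=0x9: sub/RR
  rd: (w>>8)&0xf=0x9 → R9
  rs: (w>>4)&0xf=0x6 → R6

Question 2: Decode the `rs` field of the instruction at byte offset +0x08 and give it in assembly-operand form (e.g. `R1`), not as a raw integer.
R0

off 0x08: read 00 83 as little → 0x8300
  opcode bits[15:12]=0x8: band/RR
  rd@[11:8]=0x3 ⇒ R3
  rs@[7:4]=0x0 ⇒ R0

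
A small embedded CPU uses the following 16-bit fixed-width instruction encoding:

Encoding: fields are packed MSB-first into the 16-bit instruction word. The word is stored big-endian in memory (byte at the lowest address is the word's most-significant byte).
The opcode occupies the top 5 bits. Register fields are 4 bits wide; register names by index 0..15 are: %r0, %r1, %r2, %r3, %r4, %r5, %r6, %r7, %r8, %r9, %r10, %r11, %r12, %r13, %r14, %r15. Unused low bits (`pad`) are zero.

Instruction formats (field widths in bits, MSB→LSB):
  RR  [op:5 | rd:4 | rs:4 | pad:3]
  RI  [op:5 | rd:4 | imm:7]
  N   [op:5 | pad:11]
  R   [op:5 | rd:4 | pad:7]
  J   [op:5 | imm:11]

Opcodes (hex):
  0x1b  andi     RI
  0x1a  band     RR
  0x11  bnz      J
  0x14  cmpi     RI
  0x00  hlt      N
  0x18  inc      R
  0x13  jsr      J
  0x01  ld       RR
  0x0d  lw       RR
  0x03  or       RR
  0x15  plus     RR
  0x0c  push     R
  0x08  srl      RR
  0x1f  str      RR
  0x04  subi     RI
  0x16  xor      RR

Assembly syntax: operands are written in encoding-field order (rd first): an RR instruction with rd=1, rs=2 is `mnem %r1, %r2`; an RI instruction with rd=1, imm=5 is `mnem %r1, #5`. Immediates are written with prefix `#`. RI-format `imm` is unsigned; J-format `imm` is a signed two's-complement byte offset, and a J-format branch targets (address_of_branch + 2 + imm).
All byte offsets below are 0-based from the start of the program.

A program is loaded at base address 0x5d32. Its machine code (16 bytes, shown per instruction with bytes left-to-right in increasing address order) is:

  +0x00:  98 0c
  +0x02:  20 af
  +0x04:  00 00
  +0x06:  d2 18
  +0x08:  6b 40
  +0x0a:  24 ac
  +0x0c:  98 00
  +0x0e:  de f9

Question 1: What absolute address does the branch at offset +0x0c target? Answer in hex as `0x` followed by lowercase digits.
[0c] 98 00 → 0x9800
  top 5b → 0x13 → jsr [J]
  imm@[10:0]=0x0 ⇒ #0
  target = base 0x5d32 + off 0x0c + 2 + imm 0 = 0x5d40

0x5d40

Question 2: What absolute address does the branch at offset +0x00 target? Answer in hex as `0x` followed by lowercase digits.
0x5d40

off 0x00: read 98 0c as big → 0x980c
  opcode bits[15:11]=0x13: jsr/J
  imm: (w>>0)&0x7ff=0xc → #12
  target = base 0x5d32 + off 0x00 + 2 + imm 12 = 0x5d40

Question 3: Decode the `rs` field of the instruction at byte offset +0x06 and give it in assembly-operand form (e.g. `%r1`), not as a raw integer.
off 0x06: read d2 18 as big → 0xd218
  op=0xd218>>11=0x1a ⇒ band (RR)
  rd: (w>>7)&0xf=0x4 → %r4
  rs: (w>>3)&0xf=0x3 → %r3

%r3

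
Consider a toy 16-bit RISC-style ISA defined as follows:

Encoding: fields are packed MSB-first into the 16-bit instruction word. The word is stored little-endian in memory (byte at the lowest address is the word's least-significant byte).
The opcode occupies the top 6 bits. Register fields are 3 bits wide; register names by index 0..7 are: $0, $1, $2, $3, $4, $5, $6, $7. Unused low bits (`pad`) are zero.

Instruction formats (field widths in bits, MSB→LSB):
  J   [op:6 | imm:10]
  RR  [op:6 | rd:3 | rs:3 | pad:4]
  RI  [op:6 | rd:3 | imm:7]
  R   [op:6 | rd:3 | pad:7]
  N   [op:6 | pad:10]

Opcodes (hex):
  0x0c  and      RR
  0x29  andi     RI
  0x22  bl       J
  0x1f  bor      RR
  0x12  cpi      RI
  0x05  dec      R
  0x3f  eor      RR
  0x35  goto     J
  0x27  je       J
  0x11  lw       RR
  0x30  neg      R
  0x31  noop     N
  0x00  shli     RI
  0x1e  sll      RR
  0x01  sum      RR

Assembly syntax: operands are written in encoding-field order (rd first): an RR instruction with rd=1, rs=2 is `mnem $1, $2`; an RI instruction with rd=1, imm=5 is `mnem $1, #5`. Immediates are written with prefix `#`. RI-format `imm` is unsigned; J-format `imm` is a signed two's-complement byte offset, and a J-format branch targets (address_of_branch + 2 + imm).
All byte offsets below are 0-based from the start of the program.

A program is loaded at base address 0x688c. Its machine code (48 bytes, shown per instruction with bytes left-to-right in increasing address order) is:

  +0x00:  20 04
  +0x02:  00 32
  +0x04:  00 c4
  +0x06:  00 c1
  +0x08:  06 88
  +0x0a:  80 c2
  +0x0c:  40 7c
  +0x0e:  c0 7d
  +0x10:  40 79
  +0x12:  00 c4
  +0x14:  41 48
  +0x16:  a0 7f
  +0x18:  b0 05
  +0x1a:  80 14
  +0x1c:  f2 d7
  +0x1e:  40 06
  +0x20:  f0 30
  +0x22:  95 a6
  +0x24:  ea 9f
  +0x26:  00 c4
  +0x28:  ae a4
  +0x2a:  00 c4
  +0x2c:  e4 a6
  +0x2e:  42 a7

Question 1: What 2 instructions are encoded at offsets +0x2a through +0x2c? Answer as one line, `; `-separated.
noop; andi $5, #100

[2a] 00 c4 → 0xc400
  op=0xc400>>10=0x31 ⇒ noop (N)
[2c] e4 a6 → 0xa6e4
  op=0xa6e4>>10=0x29 ⇒ andi (RI)
  [9:7] rd=5 = $5
  [6:0] imm=100 = #100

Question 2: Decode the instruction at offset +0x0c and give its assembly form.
bor $0, $4

[0c] 40 7c → 0x7c40
  op=0x7c40>>10=0x1f ⇒ bor (RR)
  rd: (w>>7)&0x7=0x0 → $0
  rs: (w>>4)&0x7=0x4 → $4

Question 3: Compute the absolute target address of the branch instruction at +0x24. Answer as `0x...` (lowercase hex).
off 0x24: read ea 9f as little → 0x9fea
  op=0x9fea>>10=0x27 ⇒ je (J)
  imm@[9:0]=0x3ea (s10→-22) ⇒ #-22
  target = base 0x688c + off 0x24 + 2 + imm -22 = 0x689c

0x689c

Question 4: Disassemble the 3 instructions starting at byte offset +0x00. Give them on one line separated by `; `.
off 0x00: read 20 04 as little → 0x0420
  top 6b → 0x1 → sum [RR]
  rd: (w>>7)&0x7=0x0 → $0
  rs: (w>>4)&0x7=0x2 → $2
off 0x02: read 00 32 as little → 0x3200
  top 6b → 0xc → and [RR]
  rd: (w>>7)&0x7=0x4 → $4
  rs: (w>>4)&0x7=0x0 → $0
off 0x04: read 00 c4 as little → 0xc400
  top 6b → 0x31 → noop [N]

sum $0, $2; and $4, $0; noop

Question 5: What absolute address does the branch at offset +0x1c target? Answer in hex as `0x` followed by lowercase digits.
+0x1c: f2 d7 ⇒ word 0xd7f2 (little)
  op=0xd7f2>>10=0x35 ⇒ goto (J)
  [9:0] imm=1010 (s10→-14) = #-14
  target = base 0x688c + off 0x1c + 2 + imm -14 = 0x689c

0x689c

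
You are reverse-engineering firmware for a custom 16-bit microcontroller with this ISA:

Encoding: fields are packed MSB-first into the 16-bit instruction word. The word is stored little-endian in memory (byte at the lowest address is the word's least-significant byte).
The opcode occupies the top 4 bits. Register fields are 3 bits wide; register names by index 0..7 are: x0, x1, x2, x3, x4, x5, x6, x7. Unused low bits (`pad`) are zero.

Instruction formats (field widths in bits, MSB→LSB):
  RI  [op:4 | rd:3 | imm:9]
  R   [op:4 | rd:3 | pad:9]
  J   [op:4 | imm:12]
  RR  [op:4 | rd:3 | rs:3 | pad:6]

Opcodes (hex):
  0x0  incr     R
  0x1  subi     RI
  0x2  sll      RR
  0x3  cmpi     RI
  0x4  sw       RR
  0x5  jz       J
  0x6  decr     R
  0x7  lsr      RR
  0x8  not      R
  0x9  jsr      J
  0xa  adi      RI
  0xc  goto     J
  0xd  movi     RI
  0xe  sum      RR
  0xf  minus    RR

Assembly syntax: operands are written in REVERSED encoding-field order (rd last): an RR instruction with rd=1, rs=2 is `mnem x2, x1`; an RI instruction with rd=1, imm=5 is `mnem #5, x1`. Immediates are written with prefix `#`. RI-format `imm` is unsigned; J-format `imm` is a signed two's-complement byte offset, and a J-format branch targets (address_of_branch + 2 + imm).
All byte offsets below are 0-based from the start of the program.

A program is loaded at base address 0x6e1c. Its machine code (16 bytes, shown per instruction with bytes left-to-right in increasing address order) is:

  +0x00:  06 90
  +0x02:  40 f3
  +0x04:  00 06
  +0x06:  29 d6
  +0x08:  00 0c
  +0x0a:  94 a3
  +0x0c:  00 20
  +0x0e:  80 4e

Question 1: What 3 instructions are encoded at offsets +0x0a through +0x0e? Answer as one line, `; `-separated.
adi #404, x1; sll x0, x0; sw x2, x7

[0a] 94 a3 → 0xa394
  top 4b → 0xa → adi [RI]
  rd: (w>>9)&0x7=0x1 → x1
  imm: (w>>0)&0x1ff=0x194 → #404
[0c] 00 20 → 0x2000
  top 4b → 0x2 → sll [RR]
  rd: (w>>9)&0x7=0x0 → x0
  rs: (w>>6)&0x7=0x0 → x0
[0e] 80 4e → 0x4e80
  top 4b → 0x4 → sw [RR]
  rd: (w>>9)&0x7=0x7 → x7
  rs: (w>>6)&0x7=0x2 → x2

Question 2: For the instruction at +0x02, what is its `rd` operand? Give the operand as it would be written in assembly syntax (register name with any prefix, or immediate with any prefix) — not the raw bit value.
off 0x02: read 40 f3 as little → 0xf340
  op=0xf340>>12=0xf ⇒ minus (RR)
  rd: (w>>9)&0x7=0x1 → x1
  rs: (w>>6)&0x7=0x5 → x5

x1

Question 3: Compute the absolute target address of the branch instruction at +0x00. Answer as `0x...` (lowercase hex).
0x6e24

[00] 06 90 → 0x9006
  op=0x9006>>12=0x9 ⇒ jsr (J)
  imm@[11:0]=0x6 ⇒ #6
  target = base 0x6e1c + off 0x00 + 2 + imm 6 = 0x6e24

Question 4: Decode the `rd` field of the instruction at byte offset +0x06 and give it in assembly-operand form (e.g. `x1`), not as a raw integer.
x3

off 0x06: read 29 d6 as little → 0xd629
  op=0xd629>>12=0xd ⇒ movi (RI)
  [11:9] rd=3 = x3
  [8:0] imm=41 = #41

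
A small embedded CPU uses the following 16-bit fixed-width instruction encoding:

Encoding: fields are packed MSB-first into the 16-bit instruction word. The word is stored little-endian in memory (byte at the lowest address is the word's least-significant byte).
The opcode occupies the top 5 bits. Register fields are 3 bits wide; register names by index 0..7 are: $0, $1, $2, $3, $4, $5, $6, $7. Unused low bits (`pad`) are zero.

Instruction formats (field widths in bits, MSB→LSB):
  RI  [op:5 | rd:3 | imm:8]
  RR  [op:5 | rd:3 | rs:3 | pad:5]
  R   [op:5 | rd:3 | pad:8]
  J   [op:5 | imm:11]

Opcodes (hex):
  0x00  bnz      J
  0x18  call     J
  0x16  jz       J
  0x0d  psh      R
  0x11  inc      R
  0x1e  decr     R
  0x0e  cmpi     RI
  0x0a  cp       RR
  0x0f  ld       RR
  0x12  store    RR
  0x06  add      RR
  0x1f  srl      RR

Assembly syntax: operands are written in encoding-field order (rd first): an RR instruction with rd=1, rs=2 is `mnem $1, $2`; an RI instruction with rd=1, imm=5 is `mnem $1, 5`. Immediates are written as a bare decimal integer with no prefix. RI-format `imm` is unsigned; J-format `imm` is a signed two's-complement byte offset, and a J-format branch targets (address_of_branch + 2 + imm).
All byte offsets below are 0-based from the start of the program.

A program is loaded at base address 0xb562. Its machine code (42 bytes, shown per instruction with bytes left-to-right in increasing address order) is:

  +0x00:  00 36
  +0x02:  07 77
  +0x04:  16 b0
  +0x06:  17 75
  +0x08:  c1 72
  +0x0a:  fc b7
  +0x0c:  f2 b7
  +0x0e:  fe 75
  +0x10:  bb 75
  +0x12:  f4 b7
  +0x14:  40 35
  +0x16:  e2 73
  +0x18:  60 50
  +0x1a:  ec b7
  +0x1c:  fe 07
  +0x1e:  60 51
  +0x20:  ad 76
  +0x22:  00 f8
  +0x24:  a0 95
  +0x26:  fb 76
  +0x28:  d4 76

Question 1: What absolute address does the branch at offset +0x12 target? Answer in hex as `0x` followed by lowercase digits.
[12] f4 b7 → 0xb7f4
  top 5b → 0x16 → jz [J]
  [10:0] imm=2036 (s11→-12) = -12
  target = base 0xb562 + off 0x12 + 2 + imm -12 = 0xb56a

0xb56a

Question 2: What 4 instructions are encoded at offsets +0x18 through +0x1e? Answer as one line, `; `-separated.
cp $0, $3; jz -20; bnz -2; cp $1, $3

+0x18: 60 50 ⇒ word 0x5060 (little)
  top 5b → 0xa → cp [RR]
  [10:8] rd=0 = $0
  [7:5] rs=3 = $3
+0x1a: ec b7 ⇒ word 0xb7ec (little)
  top 5b → 0x16 → jz [J]
  [10:0] imm=2028 (s11→-20) = -20
+0x1c: fe 07 ⇒ word 0x07fe (little)
  top 5b → 0x0 → bnz [J]
  [10:0] imm=2046 (s11→-2) = -2
+0x1e: 60 51 ⇒ word 0x5160 (little)
  top 5b → 0xa → cp [RR]
  [10:8] rd=1 = $1
  [7:5] rs=3 = $3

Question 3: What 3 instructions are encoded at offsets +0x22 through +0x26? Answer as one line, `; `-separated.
@+22  little-endian(00 f8) = 0xf800
  opcode bits[15:11]=0x1f: srl/RR
  [10:8] rd=0 = $0
  [7:5] rs=0 = $0
@+24  little-endian(a0 95) = 0x95a0
  opcode bits[15:11]=0x12: store/RR
  [10:8] rd=5 = $5
  [7:5] rs=5 = $5
@+26  little-endian(fb 76) = 0x76fb
  opcode bits[15:11]=0xe: cmpi/RI
  [10:8] rd=6 = $6
  [7:0] imm=251 = 251

srl $0, $0; store $5, $5; cmpi $6, 251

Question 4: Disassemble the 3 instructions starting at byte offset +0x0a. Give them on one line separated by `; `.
@+0a  little-endian(fc b7) = 0xb7fc
  op=0xb7fc>>11=0x16 ⇒ jz (J)
  [10:0] imm=2044 (s11→-4) = -4
@+0c  little-endian(f2 b7) = 0xb7f2
  op=0xb7f2>>11=0x16 ⇒ jz (J)
  [10:0] imm=2034 (s11→-14) = -14
@+0e  little-endian(fe 75) = 0x75fe
  op=0x75fe>>11=0xe ⇒ cmpi (RI)
  [10:8] rd=5 = $5
  [7:0] imm=254 = 254

jz -4; jz -14; cmpi $5, 254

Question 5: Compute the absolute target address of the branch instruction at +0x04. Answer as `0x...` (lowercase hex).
@+04  little-endian(16 b0) = 0xb016
  opcode bits[15:11]=0x16: jz/J
  imm: (w>>0)&0x7ff=0x16 → 22
  target = base 0xb562 + off 0x04 + 2 + imm 22 = 0xb57e

0xb57e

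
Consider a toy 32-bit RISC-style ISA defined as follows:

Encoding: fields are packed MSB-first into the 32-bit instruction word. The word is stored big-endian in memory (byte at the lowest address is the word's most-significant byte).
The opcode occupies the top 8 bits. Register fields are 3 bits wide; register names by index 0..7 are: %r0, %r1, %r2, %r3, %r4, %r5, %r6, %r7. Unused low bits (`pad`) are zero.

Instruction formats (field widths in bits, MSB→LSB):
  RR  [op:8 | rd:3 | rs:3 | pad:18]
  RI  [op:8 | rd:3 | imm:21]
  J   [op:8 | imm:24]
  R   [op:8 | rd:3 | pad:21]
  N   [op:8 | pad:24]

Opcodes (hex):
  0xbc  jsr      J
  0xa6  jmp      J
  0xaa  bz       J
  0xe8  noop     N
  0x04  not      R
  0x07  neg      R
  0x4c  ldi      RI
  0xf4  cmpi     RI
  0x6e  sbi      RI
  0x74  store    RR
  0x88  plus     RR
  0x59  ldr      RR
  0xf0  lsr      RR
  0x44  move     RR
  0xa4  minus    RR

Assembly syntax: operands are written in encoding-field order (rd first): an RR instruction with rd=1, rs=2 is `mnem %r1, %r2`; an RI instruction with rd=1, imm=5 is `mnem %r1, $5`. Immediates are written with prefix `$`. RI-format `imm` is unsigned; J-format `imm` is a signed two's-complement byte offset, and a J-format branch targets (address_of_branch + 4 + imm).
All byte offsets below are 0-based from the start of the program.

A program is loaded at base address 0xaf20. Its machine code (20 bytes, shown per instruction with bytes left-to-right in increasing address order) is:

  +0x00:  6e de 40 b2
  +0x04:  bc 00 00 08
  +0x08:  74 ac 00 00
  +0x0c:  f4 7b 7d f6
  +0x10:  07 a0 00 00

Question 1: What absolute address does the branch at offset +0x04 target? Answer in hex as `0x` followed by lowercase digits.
off 0x04: read bc 00 00 08 as big → 0xbc000008
  op=0xbc000008>>24=0xbc ⇒ jsr (J)
  imm@[23:0]=0x8 ⇒ $8
  target = base 0xaf20 + off 0x04 + 4 + imm 8 = 0xaf30

0xaf30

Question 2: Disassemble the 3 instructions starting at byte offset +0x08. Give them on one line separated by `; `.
+0x08: 74 ac 00 00 ⇒ word 0x74ac0000 (big)
  top 8b → 0x74 → store [RR]
  rd@[23:21]=0x5 ⇒ %r5
  rs@[20:18]=0x3 ⇒ %r3
+0x0c: f4 7b 7d f6 ⇒ word 0xf47b7df6 (big)
  top 8b → 0xf4 → cmpi [RI]
  rd@[23:21]=0x3 ⇒ %r3
  imm@[20:0]=0x1b7df6 ⇒ $1801718
+0x10: 07 a0 00 00 ⇒ word 0x07a00000 (big)
  top 8b → 0x7 → neg [R]
  rd@[23:21]=0x5 ⇒ %r5

store %r5, %r3; cmpi %r3, $1801718; neg %r5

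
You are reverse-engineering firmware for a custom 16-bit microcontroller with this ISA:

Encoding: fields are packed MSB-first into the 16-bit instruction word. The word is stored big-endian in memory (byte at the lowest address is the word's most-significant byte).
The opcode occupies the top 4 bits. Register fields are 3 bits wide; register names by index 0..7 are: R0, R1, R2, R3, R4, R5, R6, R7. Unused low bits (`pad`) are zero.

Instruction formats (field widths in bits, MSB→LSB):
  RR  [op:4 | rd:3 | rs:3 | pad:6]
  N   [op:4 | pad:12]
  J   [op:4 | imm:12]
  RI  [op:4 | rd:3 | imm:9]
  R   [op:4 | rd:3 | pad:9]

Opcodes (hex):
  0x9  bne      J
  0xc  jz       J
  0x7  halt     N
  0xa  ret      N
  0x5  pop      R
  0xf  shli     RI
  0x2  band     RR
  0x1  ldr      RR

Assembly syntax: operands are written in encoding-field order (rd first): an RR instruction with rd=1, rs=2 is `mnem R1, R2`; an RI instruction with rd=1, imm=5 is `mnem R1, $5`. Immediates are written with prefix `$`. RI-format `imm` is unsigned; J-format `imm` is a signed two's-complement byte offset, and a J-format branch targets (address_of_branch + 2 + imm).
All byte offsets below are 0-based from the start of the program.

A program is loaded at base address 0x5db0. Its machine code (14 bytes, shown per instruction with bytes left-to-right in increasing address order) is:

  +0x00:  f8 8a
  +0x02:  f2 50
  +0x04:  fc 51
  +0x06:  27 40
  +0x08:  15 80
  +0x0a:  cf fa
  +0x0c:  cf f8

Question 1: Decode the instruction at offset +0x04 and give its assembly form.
shli R6, $81

off 0x04: read fc 51 as big → 0xfc51
  top 4b → 0xf → shli [RI]
  rd: (w>>9)&0x7=0x6 → R6
  imm: (w>>0)&0x1ff=0x51 → $81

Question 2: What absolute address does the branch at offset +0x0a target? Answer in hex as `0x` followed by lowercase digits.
off 0x0a: read cf fa as big → 0xcffa
  top 4b → 0xc → jz [J]
  imm: (w>>0)&0xfff=0xffa (s12→-6) → $-6
  target = base 0x5db0 + off 0x0a + 2 + imm -6 = 0x5db6

0x5db6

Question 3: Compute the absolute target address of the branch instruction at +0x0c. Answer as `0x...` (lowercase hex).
0x5db6

off 0x0c: read cf f8 as big → 0xcff8
  op=0xcff8>>12=0xc ⇒ jz (J)
  imm@[11:0]=0xff8 (s12→-8) ⇒ $-8
  target = base 0x5db0 + off 0x0c + 2 + imm -8 = 0x5db6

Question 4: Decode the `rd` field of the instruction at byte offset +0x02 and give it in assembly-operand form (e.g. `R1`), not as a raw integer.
R1

+0x02: f2 50 ⇒ word 0xf250 (big)
  opcode bits[15:12]=0xf: shli/RI
  rd@[11:9]=0x1 ⇒ R1
  imm@[8:0]=0x50 ⇒ $80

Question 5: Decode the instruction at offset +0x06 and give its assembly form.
band R3, R5

@+06  big-endian(27 40) = 0x2740
  top 4b → 0x2 → band [RR]
  rd@[11:9]=0x3 ⇒ R3
  rs@[8:6]=0x5 ⇒ R5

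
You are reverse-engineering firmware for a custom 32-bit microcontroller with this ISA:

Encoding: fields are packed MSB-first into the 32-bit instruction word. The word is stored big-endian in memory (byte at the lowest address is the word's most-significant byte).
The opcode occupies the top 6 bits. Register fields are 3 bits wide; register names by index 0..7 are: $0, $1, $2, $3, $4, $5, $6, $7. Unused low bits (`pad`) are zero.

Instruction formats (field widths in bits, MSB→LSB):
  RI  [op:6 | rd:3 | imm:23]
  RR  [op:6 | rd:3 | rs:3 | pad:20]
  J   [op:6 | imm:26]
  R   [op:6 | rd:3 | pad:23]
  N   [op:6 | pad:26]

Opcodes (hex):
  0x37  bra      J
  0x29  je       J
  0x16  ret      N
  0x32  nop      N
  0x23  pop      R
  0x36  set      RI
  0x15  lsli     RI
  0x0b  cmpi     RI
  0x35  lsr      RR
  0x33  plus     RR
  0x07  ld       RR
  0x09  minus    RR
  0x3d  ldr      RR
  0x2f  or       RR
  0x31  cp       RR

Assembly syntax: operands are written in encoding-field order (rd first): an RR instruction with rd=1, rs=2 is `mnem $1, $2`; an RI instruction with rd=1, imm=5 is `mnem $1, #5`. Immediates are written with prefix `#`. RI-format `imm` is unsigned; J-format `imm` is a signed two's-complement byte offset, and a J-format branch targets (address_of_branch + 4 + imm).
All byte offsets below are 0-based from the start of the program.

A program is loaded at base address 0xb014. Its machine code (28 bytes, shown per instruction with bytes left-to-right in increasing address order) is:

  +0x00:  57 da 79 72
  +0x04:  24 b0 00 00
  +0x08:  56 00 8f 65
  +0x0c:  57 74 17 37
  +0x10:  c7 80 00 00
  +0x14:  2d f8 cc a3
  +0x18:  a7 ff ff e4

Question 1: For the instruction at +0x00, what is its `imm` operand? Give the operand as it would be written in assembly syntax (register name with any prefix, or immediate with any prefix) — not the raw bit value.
off 0x00: read 57 da 79 72 as big → 0x57da7972
  opcode bits[31:26]=0x15: lsli/RI
  rd: (w>>23)&0x7=0x7 → $7
  imm: (w>>0)&0x7fffff=0x5a7972 → #5929330

#5929330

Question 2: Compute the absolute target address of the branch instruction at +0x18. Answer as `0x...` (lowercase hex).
0xb014

[18] a7 ff ff e4 → 0xa7ffffe4
  opcode bits[31:26]=0x29: je/J
  imm: (w>>0)&0x3ffffff=0x3ffffe4 (s26→-28) → #-28
  target = base 0xb014 + off 0x18 + 4 + imm -28 = 0xb014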